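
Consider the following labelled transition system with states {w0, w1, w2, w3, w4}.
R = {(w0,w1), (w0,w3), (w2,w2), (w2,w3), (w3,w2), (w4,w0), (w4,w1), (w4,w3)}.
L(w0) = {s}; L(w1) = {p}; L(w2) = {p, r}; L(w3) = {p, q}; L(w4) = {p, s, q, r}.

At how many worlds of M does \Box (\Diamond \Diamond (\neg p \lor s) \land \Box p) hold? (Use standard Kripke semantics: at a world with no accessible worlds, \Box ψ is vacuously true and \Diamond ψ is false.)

Let φ = \Box (\Diamond \Diamond (\neg p \lor s) \land \Box p). Evaluate φ at each world:
  w0 (successors {w1, w3}): φ is false.
  w1 (successors ∅): φ is true.
  w2 (successors {w2, w3}): φ is false.
  w3 (successors {w2}): φ is false.
  w4 (successors {w0, w1, w3}): φ is false.
For instance, at w2:
  At w2: \Box (\Diamond \Diamond (\neg p \lor s) \land \Box p) requires \Diamond \Diamond (\neg p \lor s) \land \Box p at every successor {w2, w3}.
    \Diamond \Diamond (\neg p \lor s) \land \Box p fails at w2, so \Box (\Diamond \Diamond (\neg p \lor s) \land \Box p) is false at w2.
      At w2: \Diamond \Diamond (\neg p \lor s) is false, \Box p is true, so \Diamond \Diamond (\neg p \lor s) \land \Box p is false.
Satisfying worlds: {w1}

1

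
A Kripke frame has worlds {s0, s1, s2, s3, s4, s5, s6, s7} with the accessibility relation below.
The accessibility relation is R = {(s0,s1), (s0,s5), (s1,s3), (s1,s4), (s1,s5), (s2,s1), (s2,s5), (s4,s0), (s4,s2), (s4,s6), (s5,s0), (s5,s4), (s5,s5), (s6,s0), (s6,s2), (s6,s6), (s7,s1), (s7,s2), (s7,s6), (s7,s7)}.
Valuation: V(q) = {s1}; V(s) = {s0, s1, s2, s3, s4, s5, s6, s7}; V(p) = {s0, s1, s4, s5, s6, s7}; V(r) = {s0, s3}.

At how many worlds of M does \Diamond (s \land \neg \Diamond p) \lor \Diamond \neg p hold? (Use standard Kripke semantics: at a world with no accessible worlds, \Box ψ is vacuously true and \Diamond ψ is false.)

Let φ = \Diamond (s \land \neg \Diamond p) \lor \Diamond \neg p. Evaluate φ at each world:
  s0 (successors {s1, s5}): φ is false.
  s1 (successors {s3, s4, s5}): φ is true.
  s2 (successors {s1, s5}): φ is false.
  s3 (successors ∅): φ is false.
  s4 (successors {s0, s2, s6}): φ is true.
  s5 (successors {s0, s4, s5}): φ is false.
  s6 (successors {s0, s2, s6}): φ is true.
  s7 (successors {s1, s2, s6, s7}): φ is true.
For instance, at s7:
  At s7: \Diamond (s \land \neg \Diamond p) is false, \Diamond \neg p is true, so \Diamond (s \land \neg \Diamond p) \lor \Diamond \neg p is true.
    At s7: \Diamond (s \land \neg \Diamond p) requires s \land \neg \Diamond p at some successor in {s1, s2, s6, s7}.
      At s1: s \land \neg \Diamond p is false.
      At s2: s \land \neg \Diamond p is false.
      At s6: s \land \neg \Diamond p is false.
      At s7: s \land \neg \Diamond p is false.
    So \Diamond (s \land \neg \Diamond p) is false at s7.
    At s7: \Diamond \neg p requires \neg p at some successor in {s1, s2, s6, s7}.
      \neg p holds at s2, so \Diamond \neg p is true at s7.
Satisfying worlds: {s1, s4, s6, s7}

4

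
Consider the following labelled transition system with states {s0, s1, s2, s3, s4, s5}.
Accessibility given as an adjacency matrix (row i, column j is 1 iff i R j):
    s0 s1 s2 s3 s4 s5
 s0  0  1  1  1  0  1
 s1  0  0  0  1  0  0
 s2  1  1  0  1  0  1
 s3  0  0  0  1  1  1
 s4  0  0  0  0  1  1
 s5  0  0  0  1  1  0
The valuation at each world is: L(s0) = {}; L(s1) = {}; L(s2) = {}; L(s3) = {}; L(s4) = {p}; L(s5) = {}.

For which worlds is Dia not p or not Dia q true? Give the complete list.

s0, s1, s2, s3, s4, s5

Let φ = Dia not p or not Dia q. Evaluate φ at each world:
  s0 (successors {s1, s2, s3, s5}): φ is true.
  s1 (successors {s3}): φ is true.
  s2 (successors {s0, s1, s3, s5}): φ is true.
  s3 (successors {s3, s4, s5}): φ is true.
  s4 (successors {s4, s5}): φ is true.
  s5 (successors {s3, s4}): φ is true.
For instance, at s1:
  At s1: Dia not p is true, not Dia q is true, so Dia not p or not Dia q is true.
    At s1: Dia not p requires not p at some successor in {s3}.
      not p holds at s3, so Dia not p is true at s1.
    At s1: Dia q is false, so not Dia q is true.
      At s1: Dia q requires q at some successor in {s3}.
        At s3: q is false.
      So Dia q is false at s1.
Satisfying worlds: {s0, s1, s2, s3, s4, s5}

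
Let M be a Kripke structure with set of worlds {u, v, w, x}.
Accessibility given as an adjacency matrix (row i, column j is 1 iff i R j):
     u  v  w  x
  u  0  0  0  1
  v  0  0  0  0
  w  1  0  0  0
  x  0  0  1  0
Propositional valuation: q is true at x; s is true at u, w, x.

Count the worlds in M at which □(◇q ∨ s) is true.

Let φ = □(◇q ∨ s). Evaluate φ at each world:
  u (successors {x}): φ is true.
  v (successors ∅): φ is true.
  w (successors {u}): φ is true.
  x (successors {w}): φ is true.
For instance, at u:
  At u: □(◇q ∨ s) requires ◇q ∨ s at every successor {x}.
      At x: ◇q is false, s is true, so ◇q ∨ s is true.
  So □(◇q ∨ s) is true at u.
Satisfying worlds: {u, v, w, x}

4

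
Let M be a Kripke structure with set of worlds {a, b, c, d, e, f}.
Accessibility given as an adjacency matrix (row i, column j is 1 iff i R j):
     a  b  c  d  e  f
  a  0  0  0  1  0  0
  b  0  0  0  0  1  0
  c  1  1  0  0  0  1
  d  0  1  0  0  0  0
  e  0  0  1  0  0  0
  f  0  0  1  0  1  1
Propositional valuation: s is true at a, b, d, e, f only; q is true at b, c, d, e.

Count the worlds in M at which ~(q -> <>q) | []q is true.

Let φ = ~(q -> <>q) | []q. Evaluate φ at each world:
  a (successors {d}): φ is true.
  b (successors {e}): φ is true.
  c (successors {a, b, f}): φ is false.
  d (successors {b}): φ is true.
  e (successors {c}): φ is true.
  f (successors {c, e, f}): φ is false.
For instance, at a:
  At a: ~(q -> <>q) is false, []q is true, so ~(q -> <>q) | []q is true.
    At a: q -> <>q is true, so ~(q -> <>q) is false.
      At a: q is false, <>q is true, so q -> <>q is true.
    At a: []q requires q at every successor {d}.
      At d: q is true.
    So []q is true at a.
Satisfying worlds: {a, b, d, e}

4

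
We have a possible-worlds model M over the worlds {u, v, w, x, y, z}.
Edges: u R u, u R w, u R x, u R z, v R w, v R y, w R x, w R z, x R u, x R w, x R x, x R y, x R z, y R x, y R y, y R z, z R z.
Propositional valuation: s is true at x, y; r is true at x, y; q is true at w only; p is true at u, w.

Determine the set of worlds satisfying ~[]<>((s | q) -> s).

none

Recall that []ψ holds at a world iff ψ holds at every accessible world, and <>ψ holds iff ψ holds at some accessible world.
Let φ = ~[]<>((s | q) -> s). Evaluate φ at each world:
  u (successors {u, w, x, z}): φ is false.
  v (successors {w, y}): φ is false.
  w (successors {x, z}): φ is false.
  x (successors {u, w, x, y, z}): φ is false.
  y (successors {x, y, z}): φ is false.
  z (successors {z}): φ is false.
For instance, at z:
  At z: []<>((s | q) -> s) is true, so ~[]<>((s | q) -> s) is false.
    At z: []<>((s | q) -> s) requires <>((s | q) -> s) at every successor {z}.
      At z: <>((s | q) -> s) is true.
    So []<>((s | q) -> s) is true at z.
Satisfying worlds: none.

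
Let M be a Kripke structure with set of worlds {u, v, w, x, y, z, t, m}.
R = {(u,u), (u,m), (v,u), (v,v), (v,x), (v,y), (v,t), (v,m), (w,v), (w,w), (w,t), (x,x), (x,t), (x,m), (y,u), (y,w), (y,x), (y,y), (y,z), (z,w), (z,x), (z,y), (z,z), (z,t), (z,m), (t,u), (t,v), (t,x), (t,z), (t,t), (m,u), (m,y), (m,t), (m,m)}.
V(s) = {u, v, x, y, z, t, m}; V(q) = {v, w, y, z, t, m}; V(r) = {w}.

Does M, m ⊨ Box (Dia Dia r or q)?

At m: Box (Dia Dia r or q) requires Dia Dia r or q at every successor {u, y, t, m}.
  Dia Dia r or q fails at u, so Box (Dia Dia r or q) is false at m.
    At u: Dia Dia r is false, q is false, so Dia Dia r or q is false.
      At u: Dia Dia r requires Dia r at some successor in {u, m}.
        At u: Dia r is false.
        At m: Dia r is false.
      So Dia Dia r is false at u.

No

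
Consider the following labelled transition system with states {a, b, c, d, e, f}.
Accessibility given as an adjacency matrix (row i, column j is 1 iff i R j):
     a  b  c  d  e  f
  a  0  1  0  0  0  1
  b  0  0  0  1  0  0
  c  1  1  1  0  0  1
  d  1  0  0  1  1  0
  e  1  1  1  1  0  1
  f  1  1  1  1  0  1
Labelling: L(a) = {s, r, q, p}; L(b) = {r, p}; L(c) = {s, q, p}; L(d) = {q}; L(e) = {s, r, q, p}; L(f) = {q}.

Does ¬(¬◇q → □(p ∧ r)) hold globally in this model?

No

Recall that □ψ holds at a world iff ψ holds at every accessible world, and ◇ψ holds iff ψ holds at some accessible world.
Let φ = ¬(¬◇q → □(p ∧ r)). Evaluate φ at each world:
  a (successors {b, f}): φ is false.
  b (successors {d}): φ is false.
  c (successors {a, b, c, f}): φ is false.
  d (successors {a, d, e}): φ is false.
  e (successors {a, b, c, d, f}): φ is false.
  f (successors {a, b, c, d, f}): φ is false.
Detail at a (counterexample):
  At a: ¬◇q → □(p ∧ r) is true, so ¬(¬◇q → □(p ∧ r)) is false.
    At a: ¬◇q is false, □(p ∧ r) is false, so ¬◇q → □(p ∧ r) is true.
      At a: ◇q is true, so ¬◇q is false.
      At a: □(p ∧ r) requires p ∧ r at every successor {b, f}.
        p ∧ r fails at f, so □(p ∧ r) is false at a.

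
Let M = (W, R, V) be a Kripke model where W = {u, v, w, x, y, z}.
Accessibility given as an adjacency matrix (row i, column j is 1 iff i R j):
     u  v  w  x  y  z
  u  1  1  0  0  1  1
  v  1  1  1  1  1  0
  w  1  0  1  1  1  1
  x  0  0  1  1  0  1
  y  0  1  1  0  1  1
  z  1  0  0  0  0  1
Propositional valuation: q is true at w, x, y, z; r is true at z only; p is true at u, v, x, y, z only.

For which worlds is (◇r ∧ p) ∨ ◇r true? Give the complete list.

Recall that ◇ψ holds at a world iff ψ holds at some accessible world.
Let φ = (◇r ∧ p) ∨ ◇r. Evaluate φ at each world:
  u (successors {u, v, y, z}): φ is true.
  v (successors {u, v, w, x, y}): φ is false.
  w (successors {u, w, x, y, z}): φ is true.
  x (successors {w, x, z}): φ is true.
  y (successors {v, w, y, z}): φ is true.
  z (successors {u, z}): φ is true.
For instance, at y:
  At y: ◇r ∧ p is true, ◇r is true, so (◇r ∧ p) ∨ ◇r is true.
    At y: ◇r is true, p is true, so ◇r ∧ p is true.
      At y: ◇r requires r at some successor in {v, w, y, z}.
        r holds at z, so ◇r is true at y.
    At y: ◇r requires r at some successor in {v, w, y, z}.
      r holds at z, so ◇r is true at y.
Satisfying worlds: {u, w, x, y, z}

u, w, x, y, z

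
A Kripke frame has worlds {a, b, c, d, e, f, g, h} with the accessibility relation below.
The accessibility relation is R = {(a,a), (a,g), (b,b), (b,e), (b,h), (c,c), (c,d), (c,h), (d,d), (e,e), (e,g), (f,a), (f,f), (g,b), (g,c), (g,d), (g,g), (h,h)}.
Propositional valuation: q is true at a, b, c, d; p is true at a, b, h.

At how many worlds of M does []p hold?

Let φ = []p. Evaluate φ at each world:
  a (successors {a, g}): φ is false.
  b (successors {b, e, h}): φ is false.
  c (successors {c, d, h}): φ is false.
  d (successors {d}): φ is false.
  e (successors {e, g}): φ is false.
  f (successors {a, f}): φ is false.
  g (successors {b, c, d, g}): φ is false.
  h (successors {h}): φ is true.
For instance, at b:
  At b: []p requires p at every successor {b, e, h}.
    p fails at e, so []p is false at b.
Satisfying worlds: {h}

1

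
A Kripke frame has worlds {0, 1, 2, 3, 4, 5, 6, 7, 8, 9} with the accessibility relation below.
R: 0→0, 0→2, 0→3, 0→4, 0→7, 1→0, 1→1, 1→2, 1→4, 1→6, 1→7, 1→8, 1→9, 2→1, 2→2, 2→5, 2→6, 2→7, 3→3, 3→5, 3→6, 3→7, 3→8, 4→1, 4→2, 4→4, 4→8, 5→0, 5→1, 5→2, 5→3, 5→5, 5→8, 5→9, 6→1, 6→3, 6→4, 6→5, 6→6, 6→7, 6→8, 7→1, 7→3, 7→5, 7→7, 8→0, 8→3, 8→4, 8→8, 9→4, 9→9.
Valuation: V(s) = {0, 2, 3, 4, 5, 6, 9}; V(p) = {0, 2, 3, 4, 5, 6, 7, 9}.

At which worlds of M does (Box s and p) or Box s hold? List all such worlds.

9

Let φ = (Box s and p) or Box s. Evaluate φ at each world:
  0 (successors {0, 2, 3, 4, 7}): φ is false.
  1 (successors {0, 1, 2, 4, 6, 7, 8, 9}): φ is false.
  2 (successors {1, 2, 5, 6, 7}): φ is false.
  3 (successors {3, 5, 6, 7, 8}): φ is false.
  4 (successors {1, 2, 4, 8}): φ is false.
  5 (successors {0, 1, 2, 3, 5, 8, 9}): φ is false.
  6 (successors {1, 3, 4, 5, 6, 7, 8}): φ is false.
  7 (successors {1, 3, 5, 7}): φ is false.
  8 (successors {0, 3, 4, 8}): φ is false.
  9 (successors {4, 9}): φ is true.
For instance, at 7:
  At 7: Box s and p is false, Box s is false, so (Box s and p) or Box s is false.
    At 7: Box s is false, p is true, so Box s and p is false.
      At 7: Box s requires s at every successor {1, 3, 5, 7}.
        s fails at 1, so Box s is false at 7.
    At 7: Box s requires s at every successor {1, 3, 5, 7}.
      s fails at 1, so Box s is false at 7.
Satisfying worlds: {9}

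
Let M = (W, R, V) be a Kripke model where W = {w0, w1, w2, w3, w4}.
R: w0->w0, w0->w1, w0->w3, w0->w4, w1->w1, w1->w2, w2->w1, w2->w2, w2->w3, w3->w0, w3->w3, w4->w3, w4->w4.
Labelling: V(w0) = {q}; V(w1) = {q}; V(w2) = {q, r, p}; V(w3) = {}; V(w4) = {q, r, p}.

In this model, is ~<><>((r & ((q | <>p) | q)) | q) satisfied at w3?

No

At w3: <><>((r & ((q | <>p) | q)) | q) is true, so ~<><>((r & ((q | <>p) | q)) | q) is false.
  At w3: <><>((r & ((q | <>p) | q)) | q) requires <>((r & ((q | <>p) | q)) | q) at some successor in {w0, w3}.
    <>((r & ((q | <>p) | q)) | q) holds at w0, so <><>((r & ((q | <>p) | q)) | q) is true at w3.
      At w0: <>((r & ((q | <>p) | q)) | q) requires (r & ((q | <>p) | q)) | q at some successor in {w0, w1, w3, w4}.
        (r & ((q | <>p) | q)) | q holds at w0, so <>((r & ((q | <>p) | q)) | q) is true at w0.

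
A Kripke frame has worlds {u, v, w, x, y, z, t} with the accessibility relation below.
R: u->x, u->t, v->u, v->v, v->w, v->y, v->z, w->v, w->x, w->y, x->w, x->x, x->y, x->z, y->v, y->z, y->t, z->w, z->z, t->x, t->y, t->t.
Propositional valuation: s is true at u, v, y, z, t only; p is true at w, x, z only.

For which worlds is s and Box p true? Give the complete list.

z

Recall that Box ψ holds at a world iff ψ holds at every accessible world, and Dia ψ holds iff ψ holds at some accessible world.
Let φ = s and Box p. Evaluate φ at each world:
  u (successors {x, t}): φ is false.
  v (successors {u, v, w, y, z}): φ is false.
  w (successors {v, x, y}): φ is false.
  x (successors {w, x, y, z}): φ is false.
  y (successors {v, z, t}): φ is false.
  z (successors {w, z}): φ is true.
  t (successors {x, y, t}): φ is false.
For instance, at u:
  At u: s is true, Box p is false, so s and Box p is false.
    At u: Box p requires p at every successor {x, t}.
      p fails at t, so Box p is false at u.
Satisfying worlds: {z}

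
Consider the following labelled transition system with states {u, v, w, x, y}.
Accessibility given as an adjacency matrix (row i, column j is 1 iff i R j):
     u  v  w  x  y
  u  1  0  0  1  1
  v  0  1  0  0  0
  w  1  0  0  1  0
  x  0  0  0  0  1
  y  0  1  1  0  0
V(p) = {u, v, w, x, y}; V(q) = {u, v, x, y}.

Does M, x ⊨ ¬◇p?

No

Recall that ◇ψ holds at a world iff ψ holds at some accessible world.
At x: ◇p is true, so ¬◇p is false.
  At x: ◇p requires p at some successor in {y}.
    p holds at y, so ◇p is true at x.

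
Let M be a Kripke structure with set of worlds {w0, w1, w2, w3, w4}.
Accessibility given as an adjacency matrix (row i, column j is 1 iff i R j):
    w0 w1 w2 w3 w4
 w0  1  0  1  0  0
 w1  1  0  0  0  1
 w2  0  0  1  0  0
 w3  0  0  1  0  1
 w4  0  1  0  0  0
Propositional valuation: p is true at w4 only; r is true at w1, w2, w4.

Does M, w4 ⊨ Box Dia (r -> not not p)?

Recall that Box ψ holds at a world iff ψ holds at every accessible world, and Dia ψ holds iff ψ holds at some accessible world.
At w4: Box Dia (r -> not not p) requires Dia (r -> not not p) at every successor {w1}.
    At w1: Dia (r -> not not p) requires r -> not not p at some successor in {w0, w4}.
      r -> not not p holds at w0, so Dia (r -> not not p) is true at w1.
So Box Dia (r -> not not p) is true at w4.

Yes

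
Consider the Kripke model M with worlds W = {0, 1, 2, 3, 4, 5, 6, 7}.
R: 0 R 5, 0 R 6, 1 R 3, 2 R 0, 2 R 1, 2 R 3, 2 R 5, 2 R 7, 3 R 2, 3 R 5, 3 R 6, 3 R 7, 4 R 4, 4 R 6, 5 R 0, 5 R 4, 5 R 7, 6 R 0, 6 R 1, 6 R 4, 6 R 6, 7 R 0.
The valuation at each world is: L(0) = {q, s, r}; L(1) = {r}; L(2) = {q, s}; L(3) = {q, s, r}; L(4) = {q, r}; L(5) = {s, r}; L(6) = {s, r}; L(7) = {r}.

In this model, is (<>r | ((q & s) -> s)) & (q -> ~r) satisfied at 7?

Yes

Recall that <>ψ holds at a world iff ψ holds at some accessible world.
At 7: <>r | ((q & s) -> s) is true, q -> ~r is true, so (<>r | ((q & s) -> s)) & (q -> ~r) is true.
  At 7: <>r is true, (q & s) -> s is true, so <>r | ((q & s) -> s) is true.
    At 7: <>r requires r at some successor in {0}.
      r holds at 0, so <>r is true at 7.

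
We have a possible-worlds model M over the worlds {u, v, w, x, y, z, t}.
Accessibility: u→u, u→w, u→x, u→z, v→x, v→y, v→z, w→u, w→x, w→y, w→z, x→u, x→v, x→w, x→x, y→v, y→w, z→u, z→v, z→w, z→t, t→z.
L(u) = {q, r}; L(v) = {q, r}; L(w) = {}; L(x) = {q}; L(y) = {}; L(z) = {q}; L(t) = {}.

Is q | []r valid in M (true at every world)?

No

Let φ = q | []r. Evaluate φ at each world:
  u (successors {u, w, x, z}): φ is true.
  v (successors {x, y, z}): φ is true.
  w (successors {u, x, y, z}): φ is false.
  x (successors {u, v, w, x}): φ is true.
  y (successors {v, w}): φ is false.
  z (successors {u, v, w, t}): φ is true.
  t (successors {z}): φ is false.
Detail at w (counterexample):
  At w: q is false, []r is false, so q | []r is false.
    At w: []r requires r at every successor {u, x, y, z}.
      r fails at x, so []r is false at w.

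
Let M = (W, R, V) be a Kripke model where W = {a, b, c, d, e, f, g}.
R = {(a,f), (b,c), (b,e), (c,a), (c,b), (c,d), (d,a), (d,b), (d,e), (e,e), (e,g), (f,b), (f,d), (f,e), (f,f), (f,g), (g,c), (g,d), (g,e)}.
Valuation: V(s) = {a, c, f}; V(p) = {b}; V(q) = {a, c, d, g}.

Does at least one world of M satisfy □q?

Recall that □ψ holds at a world iff ψ holds at every accessible world, and ◇ψ holds iff ψ holds at some accessible world.
Let φ = □q. Evaluate φ at each world:
  a (successors {f}): φ is false.
  b (successors {c, e}): φ is false.
  c (successors {a, b, d}): φ is false.
  d (successors {a, b, e}): φ is false.
  e (successors {e, g}): φ is false.
  f (successors {b, d, e, f, g}): φ is false.
  g (successors {c, d, e}): φ is false.
For instance, at c:
  At c: □q requires q at every successor {a, b, d}.
    q fails at b, so □q is false at c.

No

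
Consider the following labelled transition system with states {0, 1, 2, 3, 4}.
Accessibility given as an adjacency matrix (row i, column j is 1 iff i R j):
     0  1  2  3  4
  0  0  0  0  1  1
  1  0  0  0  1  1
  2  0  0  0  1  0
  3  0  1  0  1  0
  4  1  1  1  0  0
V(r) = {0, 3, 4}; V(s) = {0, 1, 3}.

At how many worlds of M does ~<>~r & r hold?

Let φ = ~<>~r & r. Evaluate φ at each world:
  0 (successors {3, 4}): φ is true.
  1 (successors {3, 4}): φ is false.
  2 (successors {3}): φ is false.
  3 (successors {1, 3}): φ is false.
  4 (successors {0, 1, 2}): φ is false.
For instance, at 0:
  At 0: ~<>~r is true, r is true, so ~<>~r & r is true.
    At 0: <>~r is false, so ~<>~r is true.
      At 0: <>~r requires ~r at some successor in {3, 4}.
        At 3: ~r is false.
        At 4: ~r is false.
      So <>~r is false at 0.
Satisfying worlds: {0}

1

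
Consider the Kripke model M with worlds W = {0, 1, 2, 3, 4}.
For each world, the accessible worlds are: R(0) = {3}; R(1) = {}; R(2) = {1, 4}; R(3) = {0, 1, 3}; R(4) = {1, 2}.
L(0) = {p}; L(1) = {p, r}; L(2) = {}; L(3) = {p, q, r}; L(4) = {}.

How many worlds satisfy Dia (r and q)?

Recall that Dia ψ holds at a world iff ψ holds at some accessible world.
Let φ = Dia (r and q). Evaluate φ at each world:
  0 (successors {3}): φ is true.
  1 (successors ∅): φ is false.
  2 (successors {1, 4}): φ is false.
  3 (successors {0, 1, 3}): φ is true.
  4 (successors {1, 2}): φ is false.
For instance, at 2:
  At 2: Dia (r and q) requires r and q at some successor in {1, 4}.
    At 1: r and q is false.
    At 4: r and q is false.
  So Dia (r and q) is false at 2.
Satisfying worlds: {0, 3}

2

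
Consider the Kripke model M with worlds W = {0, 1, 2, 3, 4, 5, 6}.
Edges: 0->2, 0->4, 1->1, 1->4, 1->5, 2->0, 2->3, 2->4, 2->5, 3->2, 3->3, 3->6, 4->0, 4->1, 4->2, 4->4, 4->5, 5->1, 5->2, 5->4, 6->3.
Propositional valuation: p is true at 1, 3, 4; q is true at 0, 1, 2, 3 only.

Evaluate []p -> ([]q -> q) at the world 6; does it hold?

Recall that []ψ holds at a world iff ψ holds at every accessible world, and <>ψ holds iff ψ holds at some accessible world.
At 6: []p is true, []q -> q is false, so []p -> ([]q -> q) is false.
  At 6: []p requires p at every successor {3}.
    At 3: p is true.
  So []p is true at 6.
  At 6: []q is true, q is false, so []q -> q is false.
    At 6: []q requires q at every successor {3}.
      At 3: q is true.
    So []q is true at 6.

No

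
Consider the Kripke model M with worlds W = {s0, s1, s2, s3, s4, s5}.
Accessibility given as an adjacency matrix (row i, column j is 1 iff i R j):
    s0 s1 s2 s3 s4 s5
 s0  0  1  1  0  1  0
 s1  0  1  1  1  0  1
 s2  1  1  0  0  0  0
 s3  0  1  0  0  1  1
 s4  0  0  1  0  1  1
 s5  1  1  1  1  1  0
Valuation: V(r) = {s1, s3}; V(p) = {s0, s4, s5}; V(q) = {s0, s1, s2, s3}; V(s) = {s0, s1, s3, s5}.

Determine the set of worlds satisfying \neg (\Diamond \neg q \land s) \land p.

s4

Recall that \Diamond ψ holds at a world iff ψ holds at some accessible world.
Let φ = \neg (\Diamond \neg q \land s) \land p. Evaluate φ at each world:
  s0 (successors {s1, s2, s4}): φ is false.
  s1 (successors {s1, s2, s3, s5}): φ is false.
  s2 (successors {s0, s1}): φ is false.
  s3 (successors {s1, s4, s5}): φ is false.
  s4 (successors {s2, s4, s5}): φ is true.
  s5 (successors {s0, s1, s2, s3, s4}): φ is false.
For instance, at s3:
  At s3: \neg (\Diamond \neg q \land s) is false, p is false, so \neg (\Diamond \neg q \land s) \land p is false.
    At s3: \Diamond \neg q \land s is true, so \neg (\Diamond \neg q \land s) is false.
      At s3: \Diamond \neg q is true, s is true, so \Diamond \neg q \land s is true.
Satisfying worlds: {s4}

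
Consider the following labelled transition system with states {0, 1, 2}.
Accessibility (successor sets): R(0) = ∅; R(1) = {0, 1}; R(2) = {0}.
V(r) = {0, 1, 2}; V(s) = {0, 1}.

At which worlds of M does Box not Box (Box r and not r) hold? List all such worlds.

Recall that Box ψ holds at a world iff ψ holds at every accessible world, and Dia ψ holds iff ψ holds at some accessible world.
Let φ = Box not Box (Box r and not r). Evaluate φ at each world:
  0 (successors ∅): φ is true.
  1 (successors {0, 1}): φ is false.
  2 (successors {0}): φ is false.
For instance, at 2:
  At 2: Box not Box (Box r and not r) requires not Box (Box r and not r) at every successor {0}.
    not Box (Box r and not r) fails at 0, so Box not Box (Box r and not r) is false at 2.
      At 0: Box (Box r and not r) is true, so not Box (Box r and not r) is false.
Satisfying worlds: {0}

0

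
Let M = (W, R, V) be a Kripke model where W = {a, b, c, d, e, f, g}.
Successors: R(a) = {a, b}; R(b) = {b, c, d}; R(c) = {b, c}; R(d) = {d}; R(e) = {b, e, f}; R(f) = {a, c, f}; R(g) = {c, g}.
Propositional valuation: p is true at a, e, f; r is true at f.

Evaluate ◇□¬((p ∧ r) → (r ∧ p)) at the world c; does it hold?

No

At c: ◇□¬((p ∧ r) → (r ∧ p)) requires □¬((p ∧ r) → (r ∧ p)) at some successor in {b, c}.
  At b: □¬((p ∧ r) → (r ∧ p)) is false.
  At c: □¬((p ∧ r) → (r ∧ p)) is false.
So ◇□¬((p ∧ r) → (r ∧ p)) is false at c.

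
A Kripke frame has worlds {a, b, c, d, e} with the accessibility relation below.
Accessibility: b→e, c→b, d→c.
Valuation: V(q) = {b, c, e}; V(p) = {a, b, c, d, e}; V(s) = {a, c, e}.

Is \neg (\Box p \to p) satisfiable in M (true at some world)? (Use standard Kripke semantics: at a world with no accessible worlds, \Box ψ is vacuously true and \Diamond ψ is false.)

No

Recall that \Box ψ holds at a world iff ψ holds at every accessible world, and \Diamond ψ holds iff ψ holds at some accessible world.
Let φ = \neg (\Box p \to p). Evaluate φ at each world:
  a (successors ∅): φ is false.
  b (successors {e}): φ is false.
  c (successors {b}): φ is false.
  d (successors {c}): φ is false.
  e (successors ∅): φ is false.
For instance, at c:
  At c: \Box p \to p is true, so \neg (\Box p \to p) is false.
    At c: \Box p is true, p is true, so \Box p \to p is true.
      At c: \Box p requires p at every successor {b}.
        At b: p is true.
      So \Box p is true at c.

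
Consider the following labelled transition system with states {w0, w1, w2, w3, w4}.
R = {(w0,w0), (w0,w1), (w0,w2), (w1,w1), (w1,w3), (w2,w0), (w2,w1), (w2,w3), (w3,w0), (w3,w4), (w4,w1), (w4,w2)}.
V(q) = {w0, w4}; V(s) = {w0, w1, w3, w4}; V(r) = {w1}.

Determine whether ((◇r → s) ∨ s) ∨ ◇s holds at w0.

At w0: (◇r → s) ∨ s is true, ◇s is true, so ((◇r → s) ∨ s) ∨ ◇s is true.
  At w0: ◇r → s is true, s is true, so (◇r → s) ∨ s is true.
    At w0: ◇r is true, s is true, so ◇r → s is true.
      At w0: ◇r requires r at some successor in {w0, w1, w2}.
        r holds at w1, so ◇r is true at w0.
  At w0: ◇s requires s at some successor in {w0, w1, w2}.
    s holds at w0, so ◇s is true at w0.

Yes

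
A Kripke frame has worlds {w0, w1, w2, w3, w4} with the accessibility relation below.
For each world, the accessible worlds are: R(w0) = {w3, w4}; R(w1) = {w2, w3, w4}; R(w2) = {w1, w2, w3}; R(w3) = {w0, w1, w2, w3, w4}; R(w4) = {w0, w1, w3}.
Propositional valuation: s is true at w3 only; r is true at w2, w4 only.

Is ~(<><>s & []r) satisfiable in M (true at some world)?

Let φ = ~(<><>s & []r). Evaluate φ at each world:
  w0 (successors {w3, w4}): φ is true.
  w1 (successors {w2, w3, w4}): φ is true.
  w2 (successors {w1, w2, w3}): φ is true.
  w3 (successors {w0, w1, w2, w3, w4}): φ is true.
  w4 (successors {w0, w1, w3}): φ is true.
Detail at w0 (witness):
  At w0: <><>s & []r is false, so ~(<><>s & []r) is true.
    At w0: <><>s is true, []r is false, so <><>s & []r is false.
      At w0: <><>s requires <>s at some successor in {w3, w4}.
        <>s holds at w3, so <><>s is true at w0.
      At w0: []r requires r at every successor {w3, w4}.
        r fails at w3, so []r is false at w0.

Yes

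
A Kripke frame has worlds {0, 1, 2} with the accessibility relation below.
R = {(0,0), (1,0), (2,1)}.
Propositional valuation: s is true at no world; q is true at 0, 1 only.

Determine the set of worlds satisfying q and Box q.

Let φ = q and Box q. Evaluate φ at each world:
  0 (successors {0}): φ is true.
  1 (successors {0}): φ is true.
  2 (successors {1}): φ is false.
For instance, at 2:
  At 2: q is false, Box q is true, so q and Box q is false.
    At 2: Box q requires q at every successor {1}.
      At 1: q is true.
    So Box q is true at 2.
Satisfying worlds: {0, 1}

0, 1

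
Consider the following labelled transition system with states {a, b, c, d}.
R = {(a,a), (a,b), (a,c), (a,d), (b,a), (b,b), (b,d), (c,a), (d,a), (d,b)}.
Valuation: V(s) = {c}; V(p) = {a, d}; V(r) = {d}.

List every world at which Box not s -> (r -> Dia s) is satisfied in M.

Recall that Box ψ holds at a world iff ψ holds at every accessible world, and Dia ψ holds iff ψ holds at some accessible world.
Let φ = Box not s -> (r -> Dia s). Evaluate φ at each world:
  a (successors {a, b, c, d}): φ is true.
  b (successors {a, b, d}): φ is true.
  c (successors {a}): φ is true.
  d (successors {a, b}): φ is false.
For instance, at b:
  At b: Box not s is true, r -> Dia s is true, so Box not s -> (r -> Dia s) is true.
    At b: Box not s requires not s at every successor {a, b, d}.
      At a: not s is true.
      At b: not s is true.
      At d: not s is true.
    So Box not s is true at b.
    At b: r is false, Dia s is false, so r -> Dia s is true.
      At b: Dia s requires s at some successor in {a, b, d}.
        At a: s is false.
        At b: s is false.
        At d: s is false.
      So Dia s is false at b.
Satisfying worlds: {a, b, c}

a, b, c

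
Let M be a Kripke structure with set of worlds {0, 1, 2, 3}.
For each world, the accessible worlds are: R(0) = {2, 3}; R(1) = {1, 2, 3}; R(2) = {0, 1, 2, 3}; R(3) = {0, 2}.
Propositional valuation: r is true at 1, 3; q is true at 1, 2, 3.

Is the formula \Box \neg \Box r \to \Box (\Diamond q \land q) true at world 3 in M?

No

At 3: \Box \neg \Box r is true, \Box (\Diamond q \land q) is false, so \Box \neg \Box r \to \Box (\Diamond q \land q) is false.
  At 3: \Box \neg \Box r requires \neg \Box r at every successor {0, 2}.
      At 0: \Box r is false, so \neg \Box r is true.
      At 2: \Box r is false, so \neg \Box r is true.
  So \Box \neg \Box r is true at 3.
  At 3: \Box (\Diamond q \land q) requires \Diamond q \land q at every successor {0, 2}.
    \Diamond q \land q fails at 0, so \Box (\Diamond q \land q) is false at 3.
      At 0: \Diamond q is true, q is false, so \Diamond q \land q is false.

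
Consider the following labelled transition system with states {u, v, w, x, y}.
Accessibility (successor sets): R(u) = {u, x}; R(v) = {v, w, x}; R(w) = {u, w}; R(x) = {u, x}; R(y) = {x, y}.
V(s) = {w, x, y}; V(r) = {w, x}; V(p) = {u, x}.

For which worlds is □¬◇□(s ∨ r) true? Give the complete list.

Let φ = □¬◇□(s ∨ r). Evaluate φ at each world:
  u (successors {u, x}): φ is true.
  v (successors {v, w, x}): φ is true.
  w (successors {u, w}): φ is true.
  x (successors {u, x}): φ is true.
  y (successors {x, y}): φ is false.
For instance, at w:
  At w: □¬◇□(s ∨ r) requires ¬◇□(s ∨ r) at every successor {u, w}.
      At u: ◇□(s ∨ r) is false, so ¬◇□(s ∨ r) is true.
      At w: ◇□(s ∨ r) is false, so ¬◇□(s ∨ r) is true.
  So □¬◇□(s ∨ r) is true at w.
Satisfying worlds: {u, v, w, x}

u, v, w, x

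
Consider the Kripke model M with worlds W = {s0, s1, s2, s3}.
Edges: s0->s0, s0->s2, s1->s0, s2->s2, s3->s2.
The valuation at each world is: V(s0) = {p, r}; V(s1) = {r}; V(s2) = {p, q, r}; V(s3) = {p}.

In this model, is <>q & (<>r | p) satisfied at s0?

Yes

At s0: <>q is true, <>r | p is true, so <>q & (<>r | p) is true.
  At s0: <>q requires q at some successor in {s0, s2}.
    q holds at s2, so <>q is true at s0.
  At s0: <>r is true, p is true, so <>r | p is true.
    At s0: <>r requires r at some successor in {s0, s2}.
      r holds at s0, so <>r is true at s0.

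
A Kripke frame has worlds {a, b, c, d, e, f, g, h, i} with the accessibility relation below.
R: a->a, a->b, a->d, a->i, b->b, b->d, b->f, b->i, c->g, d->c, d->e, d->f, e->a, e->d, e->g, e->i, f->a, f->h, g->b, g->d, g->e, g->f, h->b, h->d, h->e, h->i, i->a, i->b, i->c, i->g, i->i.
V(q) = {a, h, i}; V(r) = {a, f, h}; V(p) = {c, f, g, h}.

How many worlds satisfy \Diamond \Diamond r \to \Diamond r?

Let φ = \Diamond \Diamond r \to \Diamond r. Evaluate φ at each world:
  a (successors {a, b, d, i}): φ is true.
  b (successors {b, d, f, i}): φ is true.
  c (successors {g}): φ is false.
  d (successors {c, e, f}): φ is true.
  e (successors {a, d, g, i}): φ is true.
  f (successors {a, h}): φ is true.
  g (successors {b, d, e, f}): φ is true.
  h (successors {b, d, e, i}): φ is false.
  i (successors {a, b, c, g, i}): φ is true.
For instance, at h:
  At h: \Diamond \Diamond r is true, \Diamond r is false, so \Diamond \Diamond r \to \Diamond r is false.
    At h: \Diamond \Diamond r requires \Diamond r at some successor in {b, d, e, i}.
      \Diamond r holds at b, so \Diamond \Diamond r is true at h.
    At h: \Diamond r requires r at some successor in {b, d, e, i}.
      At b: r is false.
      At d: r is false.
      At e: r is false.
      At i: r is false.
    So \Diamond r is false at h.
Satisfying worlds: {a, b, d, e, f, g, i}

7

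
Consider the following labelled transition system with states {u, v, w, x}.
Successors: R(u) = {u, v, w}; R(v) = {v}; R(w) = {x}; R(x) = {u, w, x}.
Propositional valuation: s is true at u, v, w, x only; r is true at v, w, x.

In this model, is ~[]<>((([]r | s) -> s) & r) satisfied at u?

Recall that []ψ holds at a world iff ψ holds at every accessible world, and <>ψ holds iff ψ holds at some accessible world.
At u: []<>((([]r | s) -> s) & r) is true, so ~[]<>((([]r | s) -> s) & r) is false.
  At u: []<>((([]r | s) -> s) & r) requires <>((([]r | s) -> s) & r) at every successor {u, v, w}.
      At u: <>((([]r | s) -> s) & r) requires (([]r | s) -> s) & r at some successor in {u, v, w}.
        (([]r | s) -> s) & r holds at v, so <>((([]r | s) -> s) & r) is true at u.
      At v: <>((([]r | s) -> s) & r) requires (([]r | s) -> s) & r at some successor in {v}.
        (([]r | s) -> s) & r holds at v, so <>((([]r | s) -> s) & r) is true at v.
      At w: <>((([]r | s) -> s) & r) requires (([]r | s) -> s) & r at some successor in {x}.
        (([]r | s) -> s) & r holds at x, so <>((([]r | s) -> s) & r) is true at w.
  So []<>((([]r | s) -> s) & r) is true at u.

No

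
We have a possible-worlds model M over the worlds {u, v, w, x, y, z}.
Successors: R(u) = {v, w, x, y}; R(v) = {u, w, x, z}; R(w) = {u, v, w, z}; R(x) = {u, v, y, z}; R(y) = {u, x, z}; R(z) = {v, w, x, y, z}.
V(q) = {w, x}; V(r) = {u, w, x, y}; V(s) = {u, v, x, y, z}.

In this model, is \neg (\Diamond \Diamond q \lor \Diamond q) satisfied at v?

No

At v: \Diamond \Diamond q \lor \Diamond q is true, so \neg (\Diamond \Diamond q \lor \Diamond q) is false.
  At v: \Diamond \Diamond q is true, \Diamond q is true, so \Diamond \Diamond q \lor \Diamond q is true.
    At v: \Diamond \Diamond q requires \Diamond q at some successor in {u, w, x, z}.
      \Diamond q holds at u, so \Diamond \Diamond q is true at v.
    At v: \Diamond q requires q at some successor in {u, w, x, z}.
      q holds at w, so \Diamond q is true at v.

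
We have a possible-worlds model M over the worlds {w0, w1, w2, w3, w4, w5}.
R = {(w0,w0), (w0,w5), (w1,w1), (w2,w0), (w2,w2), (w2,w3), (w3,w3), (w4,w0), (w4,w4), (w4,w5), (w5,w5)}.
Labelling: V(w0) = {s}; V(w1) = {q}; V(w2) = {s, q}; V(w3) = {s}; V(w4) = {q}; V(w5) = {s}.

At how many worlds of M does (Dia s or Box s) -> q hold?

3

Let φ = (Dia s or Box s) -> q. Evaluate φ at each world:
  w0 (successors {w0, w5}): φ is false.
  w1 (successors {w1}): φ is true.
  w2 (successors {w0, w2, w3}): φ is true.
  w3 (successors {w3}): φ is false.
  w4 (successors {w0, w4, w5}): φ is true.
  w5 (successors {w5}): φ is false.
For instance, at w1:
  At w1: Dia s or Box s is false, q is true, so (Dia s or Box s) -> q is true.
    At w1: Dia s is false, Box s is false, so Dia s or Box s is false.
      At w1: Dia s requires s at some successor in {w1}.
        At w1: s is false.
      So Dia s is false at w1.
      At w1: Box s requires s at every successor {w1}.
        s fails at w1, so Box s is false at w1.
Satisfying worlds: {w1, w2, w4}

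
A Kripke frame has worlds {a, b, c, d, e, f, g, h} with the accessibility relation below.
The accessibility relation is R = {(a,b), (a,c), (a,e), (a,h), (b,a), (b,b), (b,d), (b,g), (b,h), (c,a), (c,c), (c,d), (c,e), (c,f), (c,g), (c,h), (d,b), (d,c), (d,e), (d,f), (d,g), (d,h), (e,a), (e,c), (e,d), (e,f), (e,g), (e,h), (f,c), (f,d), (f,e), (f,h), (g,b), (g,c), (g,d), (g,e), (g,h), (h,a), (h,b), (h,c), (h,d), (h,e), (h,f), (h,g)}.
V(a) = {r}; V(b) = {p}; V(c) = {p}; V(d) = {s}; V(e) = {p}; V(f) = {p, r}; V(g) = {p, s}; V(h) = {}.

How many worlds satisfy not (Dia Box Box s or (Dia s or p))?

Let φ = not (Dia Box Box s or (Dia s or p)). Evaluate φ at each world:
  a (successors {b, c, e, h}): φ is true.
  b (successors {a, b, d, g, h}): φ is false.
  c (successors {a, c, d, e, f, g, h}): φ is false.
  d (successors {b, c, e, f, g, h}): φ is false.
  e (successors {a, c, d, f, g, h}): φ is false.
  f (successors {c, d, e, h}): φ is false.
  g (successors {b, c, d, e, h}): φ is false.
  h (successors {a, b, c, d, e, f, g}): φ is false.
For instance, at g:
  At g: Dia Box Box s or (Dia s or p) is true, so not (Dia Box Box s or (Dia s or p)) is false.
    At g: Dia Box Box s is false, Dia s or p is true, so Dia Box Box s or (Dia s or p) is true.
      At g: Dia Box Box s requires Box Box s at some successor in {b, c, d, e, h}.
        At b: Box Box s is false.
        At c: Box Box s is false.
        At d: Box Box s is false.
        At e: Box Box s is false.
        At h: Box Box s is false.
      So Dia Box Box s is false at g.
      At g: Dia s is true, p is true, so Dia s or p is true.
Satisfying worlds: {a}

1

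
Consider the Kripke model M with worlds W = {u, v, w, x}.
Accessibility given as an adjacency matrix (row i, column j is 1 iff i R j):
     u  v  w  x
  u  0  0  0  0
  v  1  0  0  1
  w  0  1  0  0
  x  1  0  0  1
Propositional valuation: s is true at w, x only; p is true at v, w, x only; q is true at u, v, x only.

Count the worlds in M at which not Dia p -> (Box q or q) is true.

4

Let φ = not Dia p -> (Box q or q). Evaluate φ at each world:
  u (successors ∅): φ is true.
  v (successors {u, x}): φ is true.
  w (successors {v}): φ is true.
  x (successors {u, x}): φ is true.
For instance, at w:
  At w: not Dia p is false, Box q or q is true, so not Dia p -> (Box q or q) is true.
    At w: Dia p is true, so not Dia p is false.
      At w: Dia p requires p at some successor in {v}.
        p holds at v, so Dia p is true at w.
    At w: Box q is true, q is false, so Box q or q is true.
      At w: Box q requires q at every successor {v}.
        At v: q is true.
      So Box q is true at w.
Satisfying worlds: {u, v, w, x}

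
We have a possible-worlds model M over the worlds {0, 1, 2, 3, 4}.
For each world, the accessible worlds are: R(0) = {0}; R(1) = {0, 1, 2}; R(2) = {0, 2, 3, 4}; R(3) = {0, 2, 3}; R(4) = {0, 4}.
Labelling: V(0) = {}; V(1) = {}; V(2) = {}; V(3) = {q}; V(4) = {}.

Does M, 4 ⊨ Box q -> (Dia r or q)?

Yes

At 4: Box q is false, Dia r or q is false, so Box q -> (Dia r or q) is true.
  At 4: Box q requires q at every successor {0, 4}.
    q fails at 0, so Box q is false at 4.
  At 4: Dia r is false, q is false, so Dia r or q is false.
    At 4: Dia r requires r at some successor in {0, 4}.
      At 0: r is false.
      At 4: r is false.
    So Dia r is false at 4.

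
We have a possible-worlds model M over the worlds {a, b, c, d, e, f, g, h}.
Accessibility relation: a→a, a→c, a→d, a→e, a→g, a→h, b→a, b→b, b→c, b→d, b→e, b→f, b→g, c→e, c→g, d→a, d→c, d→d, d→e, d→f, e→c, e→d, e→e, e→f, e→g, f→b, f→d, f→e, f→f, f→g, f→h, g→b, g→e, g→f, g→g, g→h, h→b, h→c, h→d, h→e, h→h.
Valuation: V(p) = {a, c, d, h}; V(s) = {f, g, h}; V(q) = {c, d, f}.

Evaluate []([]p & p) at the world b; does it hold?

Recall that []ψ holds at a world iff ψ holds at every accessible world, and <>ψ holds iff ψ holds at some accessible world.
At b: []([]p & p) requires []p & p at every successor {a, b, c, d, e, f, g}.
  []p & p fails at a, so []([]p & p) is false at b.
    At a: []p is false, p is true, so []p & p is false.
      At a: []p requires p at every successor {a, c, d, e, g, h}.
        p fails at e, so []p is false at a.

No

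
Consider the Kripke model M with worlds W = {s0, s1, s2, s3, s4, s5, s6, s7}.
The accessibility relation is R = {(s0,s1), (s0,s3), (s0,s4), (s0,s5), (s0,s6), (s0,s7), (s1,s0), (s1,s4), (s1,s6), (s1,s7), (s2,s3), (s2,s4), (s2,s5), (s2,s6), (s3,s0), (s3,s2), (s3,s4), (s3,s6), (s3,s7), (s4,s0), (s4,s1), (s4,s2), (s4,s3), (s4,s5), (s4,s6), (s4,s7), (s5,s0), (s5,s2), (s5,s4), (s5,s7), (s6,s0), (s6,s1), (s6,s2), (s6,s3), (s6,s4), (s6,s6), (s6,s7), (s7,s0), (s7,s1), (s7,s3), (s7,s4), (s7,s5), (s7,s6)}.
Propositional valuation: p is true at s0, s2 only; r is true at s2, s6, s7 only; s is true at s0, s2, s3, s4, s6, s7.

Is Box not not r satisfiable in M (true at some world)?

No

Let φ = Box not not r. Evaluate φ at each world:
  s0 (successors {s1, s3, s4, s5, s6, s7}): φ is false.
  s1 (successors {s0, s4, s6, s7}): φ is false.
  s2 (successors {s3, s4, s5, s6}): φ is false.
  s3 (successors {s0, s2, s4, s6, s7}): φ is false.
  s4 (successors {s0, s1, s2, s3, s5, s6, s7}): φ is false.
  s5 (successors {s0, s2, s4, s7}): φ is false.
  s6 (successors {s0, s1, s2, s3, s4, s6, s7}): φ is false.
  s7 (successors {s0, s1, s3, s4, s5, s6}): φ is false.
For instance, at s2:
  At s2: Box not not r requires not not r at every successor {s3, s4, s5, s6}.
    not not r fails at s3, so Box not not r is false at s2.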